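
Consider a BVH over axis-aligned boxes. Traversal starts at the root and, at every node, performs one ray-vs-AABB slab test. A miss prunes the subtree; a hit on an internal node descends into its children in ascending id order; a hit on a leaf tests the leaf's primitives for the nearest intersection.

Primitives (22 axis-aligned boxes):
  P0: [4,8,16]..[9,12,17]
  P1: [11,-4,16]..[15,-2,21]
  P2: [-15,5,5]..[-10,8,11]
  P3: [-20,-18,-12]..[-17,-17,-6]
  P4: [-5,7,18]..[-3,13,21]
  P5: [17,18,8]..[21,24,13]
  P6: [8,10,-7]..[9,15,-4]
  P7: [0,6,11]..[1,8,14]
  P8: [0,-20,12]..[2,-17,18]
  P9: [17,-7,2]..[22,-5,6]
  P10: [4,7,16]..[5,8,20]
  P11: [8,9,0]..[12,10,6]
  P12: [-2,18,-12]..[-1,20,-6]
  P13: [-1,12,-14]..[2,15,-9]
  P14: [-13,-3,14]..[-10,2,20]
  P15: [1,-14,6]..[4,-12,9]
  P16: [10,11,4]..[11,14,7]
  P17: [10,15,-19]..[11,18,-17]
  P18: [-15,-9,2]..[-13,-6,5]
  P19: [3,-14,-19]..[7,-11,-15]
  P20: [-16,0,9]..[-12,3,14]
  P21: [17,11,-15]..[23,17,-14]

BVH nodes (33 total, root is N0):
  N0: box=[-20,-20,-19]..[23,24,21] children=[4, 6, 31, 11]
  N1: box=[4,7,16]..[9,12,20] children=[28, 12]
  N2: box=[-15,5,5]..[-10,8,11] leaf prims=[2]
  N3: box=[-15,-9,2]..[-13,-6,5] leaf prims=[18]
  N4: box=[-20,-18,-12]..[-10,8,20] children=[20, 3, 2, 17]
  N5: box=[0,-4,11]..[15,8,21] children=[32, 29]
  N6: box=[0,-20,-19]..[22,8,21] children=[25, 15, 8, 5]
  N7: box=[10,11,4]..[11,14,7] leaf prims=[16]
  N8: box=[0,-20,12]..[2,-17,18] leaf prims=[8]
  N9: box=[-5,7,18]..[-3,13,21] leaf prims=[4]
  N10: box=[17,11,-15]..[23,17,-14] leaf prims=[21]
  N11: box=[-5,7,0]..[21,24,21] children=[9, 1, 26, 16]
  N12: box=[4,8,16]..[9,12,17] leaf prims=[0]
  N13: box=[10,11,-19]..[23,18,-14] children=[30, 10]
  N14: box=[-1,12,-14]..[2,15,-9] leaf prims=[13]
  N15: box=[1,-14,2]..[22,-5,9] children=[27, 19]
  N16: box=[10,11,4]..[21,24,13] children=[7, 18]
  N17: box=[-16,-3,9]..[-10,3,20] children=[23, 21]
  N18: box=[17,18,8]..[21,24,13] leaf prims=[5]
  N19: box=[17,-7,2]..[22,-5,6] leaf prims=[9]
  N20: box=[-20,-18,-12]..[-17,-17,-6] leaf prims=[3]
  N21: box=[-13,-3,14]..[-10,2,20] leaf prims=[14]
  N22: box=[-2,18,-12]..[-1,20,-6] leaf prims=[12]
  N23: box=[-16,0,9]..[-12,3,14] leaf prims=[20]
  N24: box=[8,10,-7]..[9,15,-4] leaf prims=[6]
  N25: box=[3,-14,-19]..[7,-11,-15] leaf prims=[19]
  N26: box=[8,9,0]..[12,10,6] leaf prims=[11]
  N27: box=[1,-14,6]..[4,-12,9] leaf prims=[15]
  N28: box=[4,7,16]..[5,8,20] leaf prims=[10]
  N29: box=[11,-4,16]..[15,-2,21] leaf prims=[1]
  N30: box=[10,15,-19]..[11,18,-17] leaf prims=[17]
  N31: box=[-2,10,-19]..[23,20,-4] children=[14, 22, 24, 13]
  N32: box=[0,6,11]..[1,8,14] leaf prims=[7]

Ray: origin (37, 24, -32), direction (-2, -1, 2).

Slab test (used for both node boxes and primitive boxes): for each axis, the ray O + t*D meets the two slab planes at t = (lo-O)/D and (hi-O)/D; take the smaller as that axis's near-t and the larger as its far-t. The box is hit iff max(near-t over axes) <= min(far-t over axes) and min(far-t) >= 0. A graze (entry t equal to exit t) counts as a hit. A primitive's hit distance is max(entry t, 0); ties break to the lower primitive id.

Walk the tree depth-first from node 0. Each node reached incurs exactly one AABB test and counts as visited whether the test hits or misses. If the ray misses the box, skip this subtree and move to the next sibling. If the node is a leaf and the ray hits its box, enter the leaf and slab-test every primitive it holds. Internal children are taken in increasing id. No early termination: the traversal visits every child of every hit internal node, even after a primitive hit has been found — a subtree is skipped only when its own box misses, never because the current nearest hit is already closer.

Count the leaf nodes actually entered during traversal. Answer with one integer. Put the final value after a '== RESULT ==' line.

Walk:
N0 x:[7,57/2] y:[0,44] z:[13/2,53/2] -> hit [7,53/2], descend [4, 6, 11, 31]
  N4 x:[47/2,57/2] y:[16,42] z:[10,26] -> hit [47/2,26], descend [2, 3, 17, 20]
    N2 x:[47/2,26] y:[16,19] z:[37/2,43/2] -> miss, prune
    N3 x:[25,26] y:[30,33] z:[17,37/2] -> miss, prune
    N17 x:[47/2,53/2] y:[21,27] z:[41/2,26] -> hit [47/2,26], descend [21, 23]
      N21 x:[47/2,25] y:[22,27] z:[23,26] -> hit [47/2,25] leaf, test {P14@t=47/2}
      N23 x:[49/2,53/2] y:[21,24] z:[41/2,23] -> miss, prune
    N20 x:[27,57/2] y:[41,42] z:[10,13] -> miss, prune
  N6 x:[15/2,37/2] y:[16,44] z:[13/2,53/2] -> hit [16,37/2], descend [5, 8, 15, 25]
    N5 x:[11,37/2] y:[16,28] z:[43/2,53/2] -> miss, prune
    N8 x:[35/2,37/2] y:[41,44] z:[22,25] -> miss, prune
    N15 x:[15/2,18] y:[29,38] z:[17,41/2] -> miss, prune
    N25 x:[15,17] y:[35,38] z:[13/2,17/2] -> miss, prune
  N11 x:[8,21] y:[0,17] z:[16,53/2] -> hit [16,17], descend [1, 9, 16, 26]
    N1 x:[14,33/2] y:[12,17] z:[24,26] -> miss, prune
    N9 x:[20,21] y:[11,17] z:[25,53/2] -> miss, prune
    N16 x:[8,27/2] y:[0,13] z:[18,45/2] -> miss, prune
    N26 x:[25/2,29/2] y:[14,15] z:[16,19] -> miss, prune
  N31 x:[7,39/2] y:[4,14] z:[13/2,14] -> hit [7,14], descend [13, 14, 22, 24]
    N13 x:[7,27/2] y:[6,13] z:[13/2,9] -> hit [7,9], descend [10, 30]
      N10 x:[7,10] y:[7,13] z:[17/2,9] -> hit [17/2,9] leaf, test {P21@t=17/2}
      N30 x:[13,27/2] y:[6,9] z:[13/2,15/2] -> miss, prune
    N14 x:[35/2,19] y:[9,12] z:[9,23/2] -> miss, prune
    N22 x:[19,39/2] y:[4,6] z:[10,13] -> miss, prune
    N24 x:[14,29/2] y:[9,14] z:[25/2,14] -> hit [14,14] leaf, test {P6@t=14}

Visited [0, 4, 2, 3, 17, 21, 23, 20, 6, 5, 8, 15, 25, 11, 1, 9, 16, 26, 31, 13, 10, 30, 14, 22, 24]. Tests: 25 box, 3 leaf. Nearest: P21.

== RESULT ==
3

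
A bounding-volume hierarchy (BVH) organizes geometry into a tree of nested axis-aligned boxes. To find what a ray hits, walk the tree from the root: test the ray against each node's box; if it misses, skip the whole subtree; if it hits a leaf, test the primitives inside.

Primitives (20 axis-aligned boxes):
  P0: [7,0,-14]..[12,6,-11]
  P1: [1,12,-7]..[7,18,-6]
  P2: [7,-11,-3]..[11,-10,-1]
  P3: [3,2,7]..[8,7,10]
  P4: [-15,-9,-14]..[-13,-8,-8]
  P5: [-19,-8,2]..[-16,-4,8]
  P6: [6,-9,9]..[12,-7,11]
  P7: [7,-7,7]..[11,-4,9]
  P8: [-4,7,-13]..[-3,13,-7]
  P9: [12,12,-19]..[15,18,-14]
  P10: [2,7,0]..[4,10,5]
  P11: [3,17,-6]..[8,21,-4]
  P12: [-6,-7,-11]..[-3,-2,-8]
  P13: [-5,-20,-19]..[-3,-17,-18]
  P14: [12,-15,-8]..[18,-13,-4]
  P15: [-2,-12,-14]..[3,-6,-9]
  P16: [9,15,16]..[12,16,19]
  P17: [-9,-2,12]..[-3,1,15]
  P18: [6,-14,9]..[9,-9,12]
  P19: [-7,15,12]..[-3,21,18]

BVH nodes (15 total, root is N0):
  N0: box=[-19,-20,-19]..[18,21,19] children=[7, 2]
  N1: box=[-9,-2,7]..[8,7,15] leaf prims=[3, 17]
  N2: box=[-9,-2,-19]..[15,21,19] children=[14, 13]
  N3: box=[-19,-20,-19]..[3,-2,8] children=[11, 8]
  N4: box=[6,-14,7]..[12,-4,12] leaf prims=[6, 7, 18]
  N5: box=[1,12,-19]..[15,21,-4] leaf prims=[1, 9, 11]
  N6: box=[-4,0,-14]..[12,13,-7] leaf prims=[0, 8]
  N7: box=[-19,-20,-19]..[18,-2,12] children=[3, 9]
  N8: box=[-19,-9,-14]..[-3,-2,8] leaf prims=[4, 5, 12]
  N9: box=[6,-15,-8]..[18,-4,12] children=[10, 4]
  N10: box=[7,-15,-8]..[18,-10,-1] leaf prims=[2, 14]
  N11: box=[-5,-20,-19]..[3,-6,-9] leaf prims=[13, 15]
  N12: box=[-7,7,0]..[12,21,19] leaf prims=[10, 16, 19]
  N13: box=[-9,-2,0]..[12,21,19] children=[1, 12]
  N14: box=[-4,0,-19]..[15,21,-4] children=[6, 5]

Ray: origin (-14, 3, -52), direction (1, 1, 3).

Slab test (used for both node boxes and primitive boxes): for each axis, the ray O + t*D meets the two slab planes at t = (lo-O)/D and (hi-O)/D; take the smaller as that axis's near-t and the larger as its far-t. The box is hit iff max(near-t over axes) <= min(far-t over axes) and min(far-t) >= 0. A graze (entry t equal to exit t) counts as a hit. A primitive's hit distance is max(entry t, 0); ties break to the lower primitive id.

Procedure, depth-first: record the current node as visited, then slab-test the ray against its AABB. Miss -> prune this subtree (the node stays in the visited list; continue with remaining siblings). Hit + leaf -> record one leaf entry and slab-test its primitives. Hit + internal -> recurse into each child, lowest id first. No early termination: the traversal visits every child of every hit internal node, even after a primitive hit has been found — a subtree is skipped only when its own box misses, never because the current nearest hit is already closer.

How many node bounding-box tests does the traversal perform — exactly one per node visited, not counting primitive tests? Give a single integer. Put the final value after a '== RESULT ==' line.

Trace the traversal:
N0 x:[-5,32] y:[-23,18] z:[11,71/3] -> hit [11,18], descend [2, 7]
  N2 x:[5,29] y:[-5,18] z:[11,71/3] -> hit [11,18], descend [13, 14]
    N13 x:[5,26] y:[-5,18] z:[52/3,71/3] -> hit [52/3,18], descend [1, 12]
      N1 x:[5,22] y:[-5,4] z:[59/3,67/3] -> miss, prune
      N12 x:[7,26] y:[4,18] z:[52/3,71/3] -> hit [52/3,18] leaf, test {P10(miss), P16(miss), P19(miss)}
    N14 x:[10,29] y:[-3,18] z:[11,16] -> hit [11,16], descend [5, 6]
      N5 x:[15,29] y:[9,18] z:[11,16] -> hit [15,16] leaf, test {P1@t=15, P9(miss), P11(miss)}
      N6 x:[10,26] y:[-3,10] z:[38/3,15] -> miss, prune
  N7 x:[-5,32] y:[-23,-5] z:[11,64/3] -> miss, prune

9 AABB tests over nodes [0, 2, 13, 1, 12, 14, 5, 6, 7]; 2 leaves entered; closest P1.

== RESULT ==
9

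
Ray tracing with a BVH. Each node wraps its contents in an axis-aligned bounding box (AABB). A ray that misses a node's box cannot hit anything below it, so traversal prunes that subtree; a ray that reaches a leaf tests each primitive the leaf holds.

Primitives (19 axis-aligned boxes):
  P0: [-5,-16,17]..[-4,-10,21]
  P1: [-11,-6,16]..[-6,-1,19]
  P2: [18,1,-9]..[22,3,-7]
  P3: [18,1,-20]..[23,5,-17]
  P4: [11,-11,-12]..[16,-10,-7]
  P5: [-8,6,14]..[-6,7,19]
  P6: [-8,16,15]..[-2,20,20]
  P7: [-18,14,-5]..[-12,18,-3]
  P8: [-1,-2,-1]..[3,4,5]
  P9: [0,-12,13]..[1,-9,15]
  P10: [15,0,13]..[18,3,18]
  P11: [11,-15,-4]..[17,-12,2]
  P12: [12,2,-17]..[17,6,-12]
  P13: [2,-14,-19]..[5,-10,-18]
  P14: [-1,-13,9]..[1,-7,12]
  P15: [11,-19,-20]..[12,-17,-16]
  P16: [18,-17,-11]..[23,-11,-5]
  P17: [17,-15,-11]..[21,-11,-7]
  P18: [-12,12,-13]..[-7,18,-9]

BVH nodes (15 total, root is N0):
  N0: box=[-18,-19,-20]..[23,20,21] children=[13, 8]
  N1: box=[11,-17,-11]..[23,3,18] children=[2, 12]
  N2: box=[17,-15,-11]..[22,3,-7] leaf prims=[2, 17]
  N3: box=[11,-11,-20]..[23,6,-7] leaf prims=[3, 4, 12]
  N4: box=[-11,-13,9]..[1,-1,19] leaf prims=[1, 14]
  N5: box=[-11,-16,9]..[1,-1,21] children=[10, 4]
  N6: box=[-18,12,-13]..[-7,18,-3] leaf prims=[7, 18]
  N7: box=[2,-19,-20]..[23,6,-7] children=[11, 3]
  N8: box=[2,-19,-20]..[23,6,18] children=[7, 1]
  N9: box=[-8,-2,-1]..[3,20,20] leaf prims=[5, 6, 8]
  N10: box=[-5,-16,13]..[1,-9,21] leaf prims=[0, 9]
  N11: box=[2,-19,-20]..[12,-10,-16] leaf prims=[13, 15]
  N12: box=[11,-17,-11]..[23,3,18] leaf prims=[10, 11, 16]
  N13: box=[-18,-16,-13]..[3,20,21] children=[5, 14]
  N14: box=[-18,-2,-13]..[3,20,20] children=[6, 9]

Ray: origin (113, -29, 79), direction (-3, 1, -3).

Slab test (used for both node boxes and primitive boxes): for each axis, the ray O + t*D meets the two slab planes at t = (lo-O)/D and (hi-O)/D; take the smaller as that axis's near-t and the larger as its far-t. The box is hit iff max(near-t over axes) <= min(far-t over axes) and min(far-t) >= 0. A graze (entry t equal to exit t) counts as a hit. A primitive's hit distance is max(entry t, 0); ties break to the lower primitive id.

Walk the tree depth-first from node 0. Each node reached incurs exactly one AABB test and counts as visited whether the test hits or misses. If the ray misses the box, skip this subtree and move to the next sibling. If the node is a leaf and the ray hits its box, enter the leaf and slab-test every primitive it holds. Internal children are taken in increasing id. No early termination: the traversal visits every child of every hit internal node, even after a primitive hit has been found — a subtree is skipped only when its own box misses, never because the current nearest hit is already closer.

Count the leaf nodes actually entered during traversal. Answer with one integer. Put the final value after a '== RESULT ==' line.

Traverse from the root:
N0 x:[30,131/3] y:[10,49] z:[58/3,33] -> hit [30,33], descend [8, 13]
  N8 x:[30,37] y:[10,35] z:[61/3,33] -> hit [30,33], descend [1, 7]
    N1 x:[30,34] y:[12,32] z:[61/3,30] -> hit [30,30], descend [2, 12]
      N2 x:[91/3,32] y:[14,32] z:[86/3,30] -> miss, prune
      N12 x:[30,34] y:[12,32] z:[61/3,30] -> hit [30,30] leaf, test {P10(miss), P11(miss), P16(miss)}
    N7 x:[30,37] y:[10,35] z:[86/3,33] -> hit [30,33], descend [3, 11]
      N3 x:[30,34] y:[18,35] z:[86/3,33] -> hit [30,33] leaf, test {P3(miss), P4(miss), P12@t=32}
      N11 x:[101/3,37] y:[10,19] z:[95/3,33] -> miss, prune
  N13 x:[110/3,131/3] y:[13,49] z:[58/3,92/3] -> miss, prune

Summary -> nodes [0, 8, 1, 2, 12, 7, 3, 11, 13]; box-tests=9; leaf-entries=2; first=P12

== RESULT ==
2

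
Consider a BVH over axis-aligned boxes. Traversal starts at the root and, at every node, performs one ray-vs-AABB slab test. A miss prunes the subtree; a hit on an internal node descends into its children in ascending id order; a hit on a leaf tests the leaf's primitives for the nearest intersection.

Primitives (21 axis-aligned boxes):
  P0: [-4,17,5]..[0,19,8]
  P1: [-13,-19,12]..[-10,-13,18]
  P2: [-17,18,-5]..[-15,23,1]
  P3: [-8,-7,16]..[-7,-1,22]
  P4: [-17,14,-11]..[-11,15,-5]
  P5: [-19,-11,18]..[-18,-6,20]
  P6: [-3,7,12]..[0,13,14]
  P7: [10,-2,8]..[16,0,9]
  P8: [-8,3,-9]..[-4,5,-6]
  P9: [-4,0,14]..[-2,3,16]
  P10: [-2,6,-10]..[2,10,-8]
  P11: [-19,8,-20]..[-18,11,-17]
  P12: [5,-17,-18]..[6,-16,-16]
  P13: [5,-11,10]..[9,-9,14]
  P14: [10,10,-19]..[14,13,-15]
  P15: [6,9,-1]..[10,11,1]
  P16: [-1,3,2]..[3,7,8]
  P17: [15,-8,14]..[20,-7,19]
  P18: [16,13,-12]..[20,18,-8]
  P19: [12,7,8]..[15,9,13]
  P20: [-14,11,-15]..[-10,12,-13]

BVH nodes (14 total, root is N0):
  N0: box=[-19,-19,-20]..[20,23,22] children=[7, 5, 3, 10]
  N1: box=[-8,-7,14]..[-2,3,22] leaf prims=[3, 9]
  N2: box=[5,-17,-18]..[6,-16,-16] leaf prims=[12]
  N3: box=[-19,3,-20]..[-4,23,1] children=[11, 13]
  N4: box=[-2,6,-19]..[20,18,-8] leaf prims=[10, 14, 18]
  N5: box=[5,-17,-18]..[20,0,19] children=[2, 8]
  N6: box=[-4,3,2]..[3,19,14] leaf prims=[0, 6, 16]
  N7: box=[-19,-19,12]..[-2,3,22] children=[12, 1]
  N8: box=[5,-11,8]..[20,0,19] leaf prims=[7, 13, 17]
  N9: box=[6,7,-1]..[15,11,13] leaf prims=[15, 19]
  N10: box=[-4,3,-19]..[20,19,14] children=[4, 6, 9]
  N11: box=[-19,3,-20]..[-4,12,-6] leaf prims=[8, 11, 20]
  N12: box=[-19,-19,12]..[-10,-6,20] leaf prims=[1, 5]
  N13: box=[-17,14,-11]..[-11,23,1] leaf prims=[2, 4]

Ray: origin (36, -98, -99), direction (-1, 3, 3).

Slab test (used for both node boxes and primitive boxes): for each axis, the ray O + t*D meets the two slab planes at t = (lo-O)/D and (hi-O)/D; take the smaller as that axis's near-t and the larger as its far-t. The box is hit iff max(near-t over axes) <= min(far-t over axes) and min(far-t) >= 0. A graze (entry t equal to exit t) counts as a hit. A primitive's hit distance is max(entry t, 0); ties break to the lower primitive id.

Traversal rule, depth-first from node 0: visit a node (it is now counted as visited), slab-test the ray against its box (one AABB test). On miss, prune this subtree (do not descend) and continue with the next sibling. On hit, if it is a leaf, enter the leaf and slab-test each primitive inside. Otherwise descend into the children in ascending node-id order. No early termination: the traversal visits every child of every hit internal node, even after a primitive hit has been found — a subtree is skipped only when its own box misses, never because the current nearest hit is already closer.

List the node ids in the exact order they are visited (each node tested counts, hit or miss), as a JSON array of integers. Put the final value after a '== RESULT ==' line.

Traverse from the root:
N0 x:[16,55] y:[79/3,121/3] z:[79/3,121/3] -> hit [79/3,121/3], descend [3, 5, 7, 10]
  N3 x:[40,55] y:[101/3,121/3] z:[79/3,100/3] -> miss, prune
  N5 x:[16,31] y:[27,98/3] z:[27,118/3] -> hit [27,31], descend [2, 8]
    N2 x:[30,31] y:[27,82/3] z:[27,83/3] -> miss, prune
    N8 x:[16,31] y:[29,98/3] z:[107/3,118/3] -> miss, prune
  N7 x:[38,55] y:[79/3,101/3] z:[37,121/3] -> miss, prune
  N10 x:[16,40] y:[101/3,39] z:[80/3,113/3] -> hit [101/3,113/3], descend [4, 6, 9]
    N4 x:[16,38] y:[104/3,116/3] z:[80/3,91/3] -> miss, prune
    N6 x:[33,40] y:[101/3,39] z:[101/3,113/3] -> hit [101/3,113/3] leaf, test {P0(miss), P6@t=37, P16@t=101/3}
    N9 x:[21,30] y:[35,109/3] z:[98/3,112/3] -> miss, prune

Summary -> nodes [0, 3, 5, 2, 8, 7, 10, 4, 6, 9]; box-tests=10; leaf-entries=1; first=P16

== RESULT ==
[0, 3, 5, 2, 8, 7, 10, 4, 6, 9]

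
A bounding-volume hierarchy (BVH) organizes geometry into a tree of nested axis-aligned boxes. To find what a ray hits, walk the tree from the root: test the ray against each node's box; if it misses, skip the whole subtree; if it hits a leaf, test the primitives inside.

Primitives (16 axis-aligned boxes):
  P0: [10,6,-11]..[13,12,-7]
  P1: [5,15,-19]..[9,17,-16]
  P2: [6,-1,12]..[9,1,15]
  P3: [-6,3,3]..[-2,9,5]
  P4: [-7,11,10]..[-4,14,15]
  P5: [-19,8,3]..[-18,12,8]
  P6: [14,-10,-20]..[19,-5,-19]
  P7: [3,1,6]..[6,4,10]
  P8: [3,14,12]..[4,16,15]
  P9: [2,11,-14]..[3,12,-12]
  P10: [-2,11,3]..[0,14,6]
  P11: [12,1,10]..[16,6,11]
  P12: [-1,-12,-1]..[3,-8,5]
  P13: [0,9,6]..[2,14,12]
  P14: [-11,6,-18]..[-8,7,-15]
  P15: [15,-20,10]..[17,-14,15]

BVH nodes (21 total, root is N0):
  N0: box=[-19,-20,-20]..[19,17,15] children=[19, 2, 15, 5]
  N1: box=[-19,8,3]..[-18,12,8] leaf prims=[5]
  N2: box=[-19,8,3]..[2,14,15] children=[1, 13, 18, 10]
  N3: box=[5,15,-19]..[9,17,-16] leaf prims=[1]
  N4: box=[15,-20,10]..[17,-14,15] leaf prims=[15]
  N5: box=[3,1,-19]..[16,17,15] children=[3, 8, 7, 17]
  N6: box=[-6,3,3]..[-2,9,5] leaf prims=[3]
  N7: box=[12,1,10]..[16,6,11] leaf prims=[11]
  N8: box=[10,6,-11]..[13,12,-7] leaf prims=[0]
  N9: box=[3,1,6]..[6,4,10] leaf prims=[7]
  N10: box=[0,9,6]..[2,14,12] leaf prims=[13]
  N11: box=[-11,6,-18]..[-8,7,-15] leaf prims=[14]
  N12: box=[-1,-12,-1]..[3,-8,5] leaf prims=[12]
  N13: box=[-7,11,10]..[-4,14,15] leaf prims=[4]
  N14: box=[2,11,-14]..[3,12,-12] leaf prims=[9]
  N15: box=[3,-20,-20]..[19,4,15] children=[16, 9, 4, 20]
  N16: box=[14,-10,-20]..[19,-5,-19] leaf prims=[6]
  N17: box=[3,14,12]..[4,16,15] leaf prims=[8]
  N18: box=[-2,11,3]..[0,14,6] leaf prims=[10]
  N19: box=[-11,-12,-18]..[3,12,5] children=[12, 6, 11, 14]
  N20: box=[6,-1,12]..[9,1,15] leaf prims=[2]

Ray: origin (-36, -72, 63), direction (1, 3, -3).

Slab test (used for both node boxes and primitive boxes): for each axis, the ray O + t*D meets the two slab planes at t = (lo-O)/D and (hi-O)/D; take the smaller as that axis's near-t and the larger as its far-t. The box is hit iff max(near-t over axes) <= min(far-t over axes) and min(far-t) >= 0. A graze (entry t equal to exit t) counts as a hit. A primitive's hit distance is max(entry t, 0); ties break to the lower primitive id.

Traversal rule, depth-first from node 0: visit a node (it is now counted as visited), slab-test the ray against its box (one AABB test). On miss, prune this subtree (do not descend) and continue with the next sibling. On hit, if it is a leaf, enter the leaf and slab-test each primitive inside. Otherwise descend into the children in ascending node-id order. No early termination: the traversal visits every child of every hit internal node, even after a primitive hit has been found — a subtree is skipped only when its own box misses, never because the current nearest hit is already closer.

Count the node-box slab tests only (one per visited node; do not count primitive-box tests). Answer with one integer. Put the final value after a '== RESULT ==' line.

Traverse from the root:
N0 x:[17,55] y:[52/3,89/3] z:[16,83/3] -> hit [52/3,83/3], descend [2, 5, 15, 19]
  N2 x:[17,38] y:[80/3,86/3] z:[16,20] -> miss, prune
  N5 x:[39,52] y:[73/3,89/3] z:[16,82/3] -> miss, prune
  N15 x:[39,55] y:[52/3,76/3] z:[16,83/3] -> miss, prune
  N19 x:[25,39] y:[20,28] z:[58/3,27] -> hit [25,27], descend [6, 11, 12, 14]
    N6 x:[30,34] y:[25,27] z:[58/3,20] -> miss, prune
    N11 x:[25,28] y:[26,79/3] z:[26,27] -> hit [26,79/3] leaf, test {P14@t=26}
    N12 x:[35,39] y:[20,64/3] z:[58/3,64/3] -> miss, prune
    N14 x:[38,39] y:[83/3,28] z:[25,77/3] -> miss, prune

Visited [0, 2, 5, 15, 19, 6, 11, 12, 14]. Tests: 9 box, 1 leaf. Nearest: P14.

== RESULT ==
9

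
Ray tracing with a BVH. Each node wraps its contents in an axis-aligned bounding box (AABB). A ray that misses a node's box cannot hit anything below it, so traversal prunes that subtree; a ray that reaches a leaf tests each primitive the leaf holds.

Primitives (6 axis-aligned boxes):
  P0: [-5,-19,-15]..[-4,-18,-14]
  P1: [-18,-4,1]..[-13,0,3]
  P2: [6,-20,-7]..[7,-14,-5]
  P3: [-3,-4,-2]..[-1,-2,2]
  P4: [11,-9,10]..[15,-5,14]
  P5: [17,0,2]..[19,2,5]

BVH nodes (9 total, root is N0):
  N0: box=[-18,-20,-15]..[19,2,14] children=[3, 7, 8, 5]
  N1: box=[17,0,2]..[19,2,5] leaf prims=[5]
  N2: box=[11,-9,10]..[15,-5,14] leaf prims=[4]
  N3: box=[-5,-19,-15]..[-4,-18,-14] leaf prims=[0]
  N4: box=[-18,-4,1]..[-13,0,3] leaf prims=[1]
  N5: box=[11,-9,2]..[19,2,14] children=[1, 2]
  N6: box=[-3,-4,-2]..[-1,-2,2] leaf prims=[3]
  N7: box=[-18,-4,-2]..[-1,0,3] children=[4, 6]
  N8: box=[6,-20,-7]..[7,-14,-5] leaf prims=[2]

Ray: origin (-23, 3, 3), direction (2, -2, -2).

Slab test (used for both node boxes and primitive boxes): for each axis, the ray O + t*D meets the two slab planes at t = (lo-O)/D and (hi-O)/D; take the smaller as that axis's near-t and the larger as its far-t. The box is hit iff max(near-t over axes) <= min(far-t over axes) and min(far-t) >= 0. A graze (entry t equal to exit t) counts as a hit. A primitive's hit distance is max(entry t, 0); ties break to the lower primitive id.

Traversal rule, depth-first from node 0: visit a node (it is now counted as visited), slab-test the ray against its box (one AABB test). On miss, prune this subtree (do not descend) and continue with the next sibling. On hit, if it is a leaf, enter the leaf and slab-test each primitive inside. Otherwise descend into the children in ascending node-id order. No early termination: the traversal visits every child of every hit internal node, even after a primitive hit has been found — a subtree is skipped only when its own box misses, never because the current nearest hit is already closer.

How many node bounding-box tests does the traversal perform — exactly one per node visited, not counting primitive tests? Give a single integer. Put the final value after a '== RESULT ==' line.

Traverse from the root:
N0 x:[5/2,21] y:[1/2,23/2] z:[-11/2,9] -> hit [5/2,9], descend [3, 5, 7, 8]
  N3 x:[9,19/2] y:[21/2,11] z:[17/2,9] -> miss, prune
  N5 x:[17,21] y:[1/2,6] z:[-11/2,1/2] -> miss, prune
  N7 x:[5/2,11] y:[3/2,7/2] z:[0,5/2] -> hit [5/2,5/2], descend [4, 6]
    N4 x:[5/2,5] y:[3/2,7/2] z:[0,1] -> miss, prune
    N6 x:[10,11] y:[5/2,7/2] z:[1/2,5/2] -> miss, prune
  N8 x:[29/2,15] y:[17/2,23/2] z:[4,5] -> miss, prune

order=[0, 3, 5, 7, 4, 6, 8]  |boxes|=7  |leaves|=0  hit=miss

== RESULT ==
7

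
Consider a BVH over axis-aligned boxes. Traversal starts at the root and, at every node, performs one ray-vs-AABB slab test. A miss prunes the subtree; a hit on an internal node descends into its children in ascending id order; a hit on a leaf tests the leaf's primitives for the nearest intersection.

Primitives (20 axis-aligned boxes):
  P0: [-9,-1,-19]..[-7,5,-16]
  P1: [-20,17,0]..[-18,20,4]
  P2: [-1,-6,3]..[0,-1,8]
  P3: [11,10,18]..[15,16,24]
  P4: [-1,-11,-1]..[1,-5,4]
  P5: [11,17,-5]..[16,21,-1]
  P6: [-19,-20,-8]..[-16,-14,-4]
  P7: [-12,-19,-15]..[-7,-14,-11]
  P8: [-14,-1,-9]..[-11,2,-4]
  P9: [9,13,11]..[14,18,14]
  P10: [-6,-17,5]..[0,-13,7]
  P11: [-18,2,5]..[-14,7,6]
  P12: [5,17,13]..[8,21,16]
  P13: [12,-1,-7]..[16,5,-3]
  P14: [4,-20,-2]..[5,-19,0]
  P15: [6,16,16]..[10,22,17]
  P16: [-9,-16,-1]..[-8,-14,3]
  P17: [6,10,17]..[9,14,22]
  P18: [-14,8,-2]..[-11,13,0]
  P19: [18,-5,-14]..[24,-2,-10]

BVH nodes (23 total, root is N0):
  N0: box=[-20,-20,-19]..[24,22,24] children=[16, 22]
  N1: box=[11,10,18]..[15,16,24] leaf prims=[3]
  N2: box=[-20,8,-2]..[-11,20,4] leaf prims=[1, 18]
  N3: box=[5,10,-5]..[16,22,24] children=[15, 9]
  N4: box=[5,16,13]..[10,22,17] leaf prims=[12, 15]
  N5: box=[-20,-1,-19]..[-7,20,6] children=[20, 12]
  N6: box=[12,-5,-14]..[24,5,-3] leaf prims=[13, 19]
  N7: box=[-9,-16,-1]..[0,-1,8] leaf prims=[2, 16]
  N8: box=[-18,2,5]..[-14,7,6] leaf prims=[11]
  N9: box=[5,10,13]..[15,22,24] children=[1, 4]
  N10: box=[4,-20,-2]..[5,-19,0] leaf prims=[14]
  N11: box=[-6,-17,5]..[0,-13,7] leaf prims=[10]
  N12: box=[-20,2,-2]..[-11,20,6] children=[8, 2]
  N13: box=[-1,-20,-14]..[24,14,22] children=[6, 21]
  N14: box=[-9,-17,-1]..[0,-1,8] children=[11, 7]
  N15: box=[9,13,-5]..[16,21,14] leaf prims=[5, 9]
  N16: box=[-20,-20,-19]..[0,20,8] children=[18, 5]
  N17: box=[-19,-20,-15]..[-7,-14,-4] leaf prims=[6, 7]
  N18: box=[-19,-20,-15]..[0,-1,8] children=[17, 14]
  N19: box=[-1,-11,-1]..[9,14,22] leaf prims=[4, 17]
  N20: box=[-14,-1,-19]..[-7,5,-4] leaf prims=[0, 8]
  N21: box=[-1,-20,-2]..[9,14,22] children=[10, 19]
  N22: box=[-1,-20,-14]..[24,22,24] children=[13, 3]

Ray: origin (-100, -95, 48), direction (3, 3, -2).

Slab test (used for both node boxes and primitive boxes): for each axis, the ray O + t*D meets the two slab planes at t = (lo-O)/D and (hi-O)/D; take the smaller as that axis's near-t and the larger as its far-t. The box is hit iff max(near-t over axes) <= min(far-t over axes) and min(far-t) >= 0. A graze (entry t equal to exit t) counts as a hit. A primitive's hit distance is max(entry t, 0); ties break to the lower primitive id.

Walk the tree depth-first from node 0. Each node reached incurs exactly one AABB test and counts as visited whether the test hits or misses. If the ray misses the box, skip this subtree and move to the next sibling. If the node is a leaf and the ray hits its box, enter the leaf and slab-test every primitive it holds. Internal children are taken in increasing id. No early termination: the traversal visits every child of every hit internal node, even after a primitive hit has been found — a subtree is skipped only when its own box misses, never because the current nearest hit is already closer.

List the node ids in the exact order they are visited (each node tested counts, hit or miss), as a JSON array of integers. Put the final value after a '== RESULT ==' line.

Traverse from the root:
N0 x:[80/3,124/3] y:[25,39] z:[12,67/2] -> hit [80/3,67/2], descend [16, 22]
  N16 x:[80/3,100/3] y:[25,115/3] z:[20,67/2] -> hit [80/3,100/3], descend [5, 18]
    N5 x:[80/3,31] y:[94/3,115/3] z:[21,67/2] -> miss, prune
    N18 x:[27,100/3] y:[25,94/3] z:[20,63/2] -> hit [27,94/3], descend [14, 17]
      N14 x:[91/3,100/3] y:[26,94/3] z:[20,49/2] -> miss, prune
      N17 x:[27,31] y:[25,27] z:[26,63/2] -> hit [27,27] leaf, test {P6@t=27, P7(miss)}
  N22 x:[33,124/3] y:[25,39] z:[12,31] -> miss, prune

Summary -> nodes [0, 16, 5, 18, 14, 17, 22]; box-tests=7; leaf-entries=1; first=P6

== RESULT ==
[0, 16, 5, 18, 14, 17, 22]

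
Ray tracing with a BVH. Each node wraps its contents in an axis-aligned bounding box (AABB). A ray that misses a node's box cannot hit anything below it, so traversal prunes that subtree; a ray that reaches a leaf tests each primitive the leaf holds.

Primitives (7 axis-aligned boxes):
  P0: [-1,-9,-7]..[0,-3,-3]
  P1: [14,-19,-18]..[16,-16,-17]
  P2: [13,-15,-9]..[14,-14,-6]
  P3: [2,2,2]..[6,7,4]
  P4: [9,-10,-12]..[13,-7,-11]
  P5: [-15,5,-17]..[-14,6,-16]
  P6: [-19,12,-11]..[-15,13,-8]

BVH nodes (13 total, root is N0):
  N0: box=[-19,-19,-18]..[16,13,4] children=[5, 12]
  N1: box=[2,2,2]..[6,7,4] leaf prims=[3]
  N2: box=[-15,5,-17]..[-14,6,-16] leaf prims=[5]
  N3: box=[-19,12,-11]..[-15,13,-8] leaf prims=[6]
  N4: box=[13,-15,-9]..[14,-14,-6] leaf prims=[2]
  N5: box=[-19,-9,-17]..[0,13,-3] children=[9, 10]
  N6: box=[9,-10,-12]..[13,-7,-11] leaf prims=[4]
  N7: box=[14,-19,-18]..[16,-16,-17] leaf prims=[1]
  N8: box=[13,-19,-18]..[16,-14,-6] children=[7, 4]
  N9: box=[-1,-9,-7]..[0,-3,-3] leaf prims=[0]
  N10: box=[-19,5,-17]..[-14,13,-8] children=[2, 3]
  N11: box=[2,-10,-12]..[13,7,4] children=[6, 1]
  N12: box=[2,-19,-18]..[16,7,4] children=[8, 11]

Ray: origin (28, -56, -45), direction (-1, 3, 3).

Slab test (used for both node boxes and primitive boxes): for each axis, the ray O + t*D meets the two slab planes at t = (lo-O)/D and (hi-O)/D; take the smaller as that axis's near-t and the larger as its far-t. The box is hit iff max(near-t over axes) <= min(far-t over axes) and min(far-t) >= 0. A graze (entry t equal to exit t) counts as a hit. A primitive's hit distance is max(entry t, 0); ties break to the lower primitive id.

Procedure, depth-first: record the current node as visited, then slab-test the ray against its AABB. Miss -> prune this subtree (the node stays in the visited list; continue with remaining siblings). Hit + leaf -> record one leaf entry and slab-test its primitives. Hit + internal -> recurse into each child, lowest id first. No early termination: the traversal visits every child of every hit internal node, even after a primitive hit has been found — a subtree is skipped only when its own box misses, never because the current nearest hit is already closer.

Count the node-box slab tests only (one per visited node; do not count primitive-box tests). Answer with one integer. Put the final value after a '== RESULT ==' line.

Walk:
N0 x:[12,47] y:[37/3,23] z:[9,49/3] -> hit [37/3,49/3], descend [5, 12]
  N5 x:[28,47] y:[47/3,23] z:[28/3,14] -> miss, prune
  N12 x:[12,26] y:[37/3,21] z:[9,49/3] -> hit [37/3,49/3], descend [8, 11]
    N8 x:[12,15] y:[37/3,14] z:[9,13] -> hit [37/3,13], descend [4, 7]
      N4 x:[14,15] y:[41/3,14] z:[12,13] -> miss, prune
      N7 x:[12,14] y:[37/3,40/3] z:[9,28/3] -> miss, prune
    N11 x:[15,26] y:[46/3,21] z:[11,49/3] -> hit [46/3,49/3], descend [1, 6]
      N1 x:[22,26] y:[58/3,21] z:[47/3,49/3] -> miss, prune
      N6 x:[15,19] y:[46/3,49/3] z:[11,34/3] -> miss, prune

9 AABB tests over nodes [0, 5, 12, 8, 4, 7, 11, 1, 6]; 0 leaves entered; closest miss.

== RESULT ==
9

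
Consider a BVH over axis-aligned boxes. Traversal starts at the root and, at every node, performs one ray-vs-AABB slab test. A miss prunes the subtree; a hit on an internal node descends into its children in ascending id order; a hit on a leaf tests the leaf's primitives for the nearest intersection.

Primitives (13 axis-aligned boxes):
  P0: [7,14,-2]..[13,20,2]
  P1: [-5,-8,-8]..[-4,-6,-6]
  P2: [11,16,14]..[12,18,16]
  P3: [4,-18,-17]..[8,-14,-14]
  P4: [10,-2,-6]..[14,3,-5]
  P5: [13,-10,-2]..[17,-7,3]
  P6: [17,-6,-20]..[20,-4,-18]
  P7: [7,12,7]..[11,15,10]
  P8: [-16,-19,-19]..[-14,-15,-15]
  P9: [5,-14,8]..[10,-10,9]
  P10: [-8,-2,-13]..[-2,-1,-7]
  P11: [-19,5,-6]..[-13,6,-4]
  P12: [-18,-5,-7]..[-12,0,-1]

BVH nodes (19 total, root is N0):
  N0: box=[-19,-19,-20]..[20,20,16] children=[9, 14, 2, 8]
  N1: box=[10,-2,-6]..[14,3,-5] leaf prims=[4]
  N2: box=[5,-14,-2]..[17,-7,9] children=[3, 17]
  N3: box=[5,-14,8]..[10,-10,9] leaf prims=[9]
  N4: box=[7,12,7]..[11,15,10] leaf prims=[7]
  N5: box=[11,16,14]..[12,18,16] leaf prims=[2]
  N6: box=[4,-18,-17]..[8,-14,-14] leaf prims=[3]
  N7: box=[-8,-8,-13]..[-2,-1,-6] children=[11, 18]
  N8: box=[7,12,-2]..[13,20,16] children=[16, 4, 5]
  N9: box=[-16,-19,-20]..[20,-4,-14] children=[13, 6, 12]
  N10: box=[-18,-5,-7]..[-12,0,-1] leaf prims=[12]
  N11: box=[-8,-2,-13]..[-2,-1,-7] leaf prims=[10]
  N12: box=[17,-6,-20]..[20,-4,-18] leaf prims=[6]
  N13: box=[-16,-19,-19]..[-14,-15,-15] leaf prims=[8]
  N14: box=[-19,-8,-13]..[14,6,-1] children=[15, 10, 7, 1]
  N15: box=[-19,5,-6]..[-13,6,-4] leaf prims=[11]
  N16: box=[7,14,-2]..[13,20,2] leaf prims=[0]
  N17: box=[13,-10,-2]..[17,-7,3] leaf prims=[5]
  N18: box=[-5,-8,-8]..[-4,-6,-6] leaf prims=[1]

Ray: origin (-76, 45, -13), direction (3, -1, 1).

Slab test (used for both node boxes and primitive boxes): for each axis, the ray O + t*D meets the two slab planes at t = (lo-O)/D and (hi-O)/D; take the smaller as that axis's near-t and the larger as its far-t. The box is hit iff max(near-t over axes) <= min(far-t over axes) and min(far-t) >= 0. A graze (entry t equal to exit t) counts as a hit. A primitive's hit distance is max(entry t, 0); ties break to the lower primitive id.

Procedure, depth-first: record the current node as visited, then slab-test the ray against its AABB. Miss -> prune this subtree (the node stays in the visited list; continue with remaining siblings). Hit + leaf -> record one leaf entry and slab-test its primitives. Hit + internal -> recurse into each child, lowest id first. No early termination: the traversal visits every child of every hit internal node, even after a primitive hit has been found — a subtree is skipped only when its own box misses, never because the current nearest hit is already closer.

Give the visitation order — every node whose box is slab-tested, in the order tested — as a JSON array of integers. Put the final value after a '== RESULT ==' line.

Trace the traversal:
N0 x:[19,32] y:[25,64] z:[-7,29] -> hit [25,29], descend [2, 8, 9, 14]
  N2 x:[27,31] y:[52,59] z:[11,22] -> miss, prune
  N8 x:[83/3,89/3] y:[25,33] z:[11,29] -> hit [83/3,29], descend [4, 5, 16]
    N4 x:[83/3,29] y:[30,33] z:[20,23] -> miss, prune
    N5 x:[29,88/3] y:[27,29] z:[27,29] -> hit [29,29] leaf, test {P2@t=29}
    N16 x:[83/3,89/3] y:[25,31] z:[11,15] -> miss, prune
  N9 x:[20,32] y:[49,64] z:[-7,-1] -> miss, prune
  N14 x:[19,30] y:[39,53] z:[0,12] -> miss, prune

Summary -> nodes [0, 2, 8, 4, 5, 16, 9, 14]; box-tests=8; leaf-entries=1; first=P2

== RESULT ==
[0, 2, 8, 4, 5, 16, 9, 14]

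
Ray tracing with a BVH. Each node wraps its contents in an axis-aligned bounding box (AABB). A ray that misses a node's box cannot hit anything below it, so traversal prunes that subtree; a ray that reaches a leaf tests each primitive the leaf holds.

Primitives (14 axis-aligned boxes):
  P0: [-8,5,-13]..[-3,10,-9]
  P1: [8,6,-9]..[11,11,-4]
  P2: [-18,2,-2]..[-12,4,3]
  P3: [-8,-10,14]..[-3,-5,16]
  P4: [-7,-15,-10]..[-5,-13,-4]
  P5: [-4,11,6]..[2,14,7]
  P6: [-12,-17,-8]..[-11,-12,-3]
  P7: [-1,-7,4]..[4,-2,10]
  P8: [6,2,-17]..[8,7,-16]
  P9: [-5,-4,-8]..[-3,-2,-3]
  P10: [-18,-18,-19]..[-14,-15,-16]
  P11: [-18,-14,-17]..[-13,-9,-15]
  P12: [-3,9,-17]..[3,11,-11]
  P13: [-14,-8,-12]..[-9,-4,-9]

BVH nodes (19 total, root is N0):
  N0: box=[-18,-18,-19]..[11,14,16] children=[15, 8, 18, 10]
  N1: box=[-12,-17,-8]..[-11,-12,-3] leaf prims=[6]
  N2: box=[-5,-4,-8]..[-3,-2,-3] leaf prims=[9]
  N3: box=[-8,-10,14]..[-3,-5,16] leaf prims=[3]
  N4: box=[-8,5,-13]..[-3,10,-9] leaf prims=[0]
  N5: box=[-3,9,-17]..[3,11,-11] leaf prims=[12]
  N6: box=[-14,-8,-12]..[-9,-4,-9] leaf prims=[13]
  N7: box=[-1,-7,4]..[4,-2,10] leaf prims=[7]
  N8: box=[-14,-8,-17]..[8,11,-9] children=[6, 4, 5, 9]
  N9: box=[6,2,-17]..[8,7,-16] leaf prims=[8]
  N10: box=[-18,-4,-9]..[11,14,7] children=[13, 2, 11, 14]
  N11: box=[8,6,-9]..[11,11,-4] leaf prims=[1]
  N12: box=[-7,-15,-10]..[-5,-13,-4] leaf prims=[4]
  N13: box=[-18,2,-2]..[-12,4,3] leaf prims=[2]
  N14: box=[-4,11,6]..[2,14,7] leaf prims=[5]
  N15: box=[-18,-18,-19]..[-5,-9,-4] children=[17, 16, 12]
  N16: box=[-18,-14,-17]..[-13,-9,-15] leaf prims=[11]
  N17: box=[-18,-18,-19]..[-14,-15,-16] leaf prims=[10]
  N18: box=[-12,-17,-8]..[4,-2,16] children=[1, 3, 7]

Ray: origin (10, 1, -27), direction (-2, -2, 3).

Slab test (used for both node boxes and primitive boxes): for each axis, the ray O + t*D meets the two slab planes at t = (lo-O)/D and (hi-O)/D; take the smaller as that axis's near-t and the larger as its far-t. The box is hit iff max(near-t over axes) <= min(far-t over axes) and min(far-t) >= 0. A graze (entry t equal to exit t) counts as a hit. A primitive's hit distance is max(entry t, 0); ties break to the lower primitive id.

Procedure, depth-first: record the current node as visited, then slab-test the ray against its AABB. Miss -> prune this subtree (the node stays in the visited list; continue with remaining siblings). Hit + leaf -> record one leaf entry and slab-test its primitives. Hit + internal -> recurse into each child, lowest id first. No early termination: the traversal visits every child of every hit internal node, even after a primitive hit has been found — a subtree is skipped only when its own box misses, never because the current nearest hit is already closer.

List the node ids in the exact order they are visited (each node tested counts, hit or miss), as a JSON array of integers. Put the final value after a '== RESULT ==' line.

Trace the traversal:
N0 x:[-1/2,14] y:[-13/2,19/2] z:[8/3,43/3] -> hit [8/3,19/2], descend [8, 10, 15, 18]
  N8 x:[1,12] y:[-5,9/2] z:[10/3,6] -> hit [10/3,9/2], descend [4, 5, 6, 9]
    N4 x:[13/2,9] y:[-9/2,-2] z:[14/3,6] -> miss, prune
    N5 x:[7/2,13/2] y:[-5,-4] z:[10/3,16/3] -> miss, prune
    N6 x:[19/2,12] y:[5/2,9/2] z:[5,6] -> miss, prune
    N9 x:[1,2] y:[-3,-1/2] z:[10/3,11/3] -> miss, prune
  N10 x:[-1/2,14] y:[-13/2,5/2] z:[6,34/3] -> miss, prune
  N15 x:[15/2,14] y:[5,19/2] z:[8/3,23/3] -> hit [15/2,23/3], descend [12, 16, 17]
    N12 x:[15/2,17/2] y:[7,8] z:[17/3,23/3] -> hit [15/2,23/3] leaf, test {P4@t=15/2}
    N16 x:[23/2,14] y:[5,15/2] z:[10/3,4] -> miss, prune
    N17 x:[12,14] y:[8,19/2] z:[8/3,11/3] -> miss, prune
  N18 x:[3,11] y:[3/2,9] z:[19/3,43/3] -> hit [19/3,9], descend [1, 3, 7]
    N1 x:[21/2,11] y:[13/2,9] z:[19/3,8] -> miss, prune
    N3 x:[13/2,9] y:[3,11/2] z:[41/3,43/3] -> miss, prune
    N7 x:[3,11/2] y:[3/2,4] z:[31/3,37/3] -> miss, prune

order=[0, 8, 4, 5, 6, 9, 10, 15, 12, 16, 17, 18, 1, 3, 7]  |boxes|=15  |leaves|=1  hit=P4

== RESULT ==
[0, 8, 4, 5, 6, 9, 10, 15, 12, 16, 17, 18, 1, 3, 7]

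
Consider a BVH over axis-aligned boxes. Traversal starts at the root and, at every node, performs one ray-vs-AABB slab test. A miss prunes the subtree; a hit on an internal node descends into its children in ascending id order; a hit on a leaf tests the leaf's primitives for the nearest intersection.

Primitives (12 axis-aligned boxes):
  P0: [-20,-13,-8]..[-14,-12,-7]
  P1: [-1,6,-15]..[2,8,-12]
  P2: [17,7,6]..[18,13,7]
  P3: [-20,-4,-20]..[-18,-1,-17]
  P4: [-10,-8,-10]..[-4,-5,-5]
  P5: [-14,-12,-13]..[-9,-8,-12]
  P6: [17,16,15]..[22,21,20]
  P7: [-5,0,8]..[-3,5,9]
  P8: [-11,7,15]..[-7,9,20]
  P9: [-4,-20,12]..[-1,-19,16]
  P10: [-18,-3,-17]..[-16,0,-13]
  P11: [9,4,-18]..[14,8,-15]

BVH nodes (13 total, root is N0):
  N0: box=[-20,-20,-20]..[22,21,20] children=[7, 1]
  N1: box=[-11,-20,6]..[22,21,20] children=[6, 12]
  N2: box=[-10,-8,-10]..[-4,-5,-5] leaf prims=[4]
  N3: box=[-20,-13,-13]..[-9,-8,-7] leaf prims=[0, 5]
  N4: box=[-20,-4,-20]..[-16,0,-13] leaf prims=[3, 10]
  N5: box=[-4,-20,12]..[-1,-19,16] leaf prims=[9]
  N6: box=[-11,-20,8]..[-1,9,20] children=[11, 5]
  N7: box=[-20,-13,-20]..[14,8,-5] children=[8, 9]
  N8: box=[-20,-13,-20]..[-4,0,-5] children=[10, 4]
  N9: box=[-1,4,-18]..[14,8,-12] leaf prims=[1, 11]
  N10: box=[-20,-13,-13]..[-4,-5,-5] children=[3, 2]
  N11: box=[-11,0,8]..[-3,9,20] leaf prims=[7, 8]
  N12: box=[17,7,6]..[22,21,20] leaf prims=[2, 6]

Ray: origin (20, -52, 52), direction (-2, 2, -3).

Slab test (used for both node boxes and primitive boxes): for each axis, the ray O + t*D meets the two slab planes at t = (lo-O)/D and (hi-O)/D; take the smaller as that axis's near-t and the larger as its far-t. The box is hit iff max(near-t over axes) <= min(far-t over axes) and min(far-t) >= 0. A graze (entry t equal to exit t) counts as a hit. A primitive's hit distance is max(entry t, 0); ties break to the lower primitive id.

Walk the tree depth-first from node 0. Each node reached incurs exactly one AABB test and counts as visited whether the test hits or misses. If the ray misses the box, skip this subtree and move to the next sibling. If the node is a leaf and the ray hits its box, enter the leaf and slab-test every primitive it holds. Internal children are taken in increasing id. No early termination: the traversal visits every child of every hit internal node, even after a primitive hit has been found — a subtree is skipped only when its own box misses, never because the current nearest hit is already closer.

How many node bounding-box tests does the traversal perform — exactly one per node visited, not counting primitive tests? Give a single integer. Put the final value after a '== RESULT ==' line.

Traverse from the root:
N0 x:[-1,20] y:[16,73/2] z:[32/3,24] -> hit [16,20], descend [1, 7]
  N1 x:[-1,31/2] y:[16,73/2] z:[32/3,46/3] -> miss, prune
  N7 x:[3,20] y:[39/2,30] z:[19,24] -> hit [39/2,20], descend [8, 9]
    N8 x:[12,20] y:[39/2,26] z:[19,24] -> hit [39/2,20], descend [4, 10]
      N4 x:[18,20] y:[24,26] z:[65/3,24] -> miss, prune
      N10 x:[12,20] y:[39/2,47/2] z:[19,65/3] -> hit [39/2,20], descend [2, 3]
        N2 x:[12,15] y:[22,47/2] z:[19,62/3] -> miss, prune
        N3 x:[29/2,20] y:[39/2,22] z:[59/3,65/3] -> hit [59/3,20] leaf, test {P0@t=59/3, P5(miss)}
    N9 x:[3,21/2] y:[28,30] z:[64/3,70/3] -> miss, prune

Summary -> nodes [0, 1, 7, 8, 4, 10, 2, 3, 9]; box-tests=9; leaf-entries=1; first=P0

== RESULT ==
9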